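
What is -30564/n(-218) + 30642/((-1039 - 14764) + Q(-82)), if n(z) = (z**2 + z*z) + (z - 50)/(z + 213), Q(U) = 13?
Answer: -2122942992/938533915 ≈ -2.2620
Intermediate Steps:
n(z) = 2*z**2 + (-50 + z)/(213 + z) (n(z) = (z**2 + z**2) + (-50 + z)/(213 + z) = 2*z**2 + (-50 + z)/(213 + z))
-30564/n(-218) + 30642/((-1039 - 14764) + Q(-82)) = -30564*(213 - 218)/(-50 - 218 + 2*(-218)**3 + 426*(-218)**2) + 30642/((-1039 - 14764) + 13) = -30564*(-5/(-50 - 218 + 2*(-10360232) + 426*47524)) + 30642/(-15803 + 13) = -30564*(-5/(-50 - 218 - 20720464 + 20245224)) + 30642/(-15790) = -30564/((-1/5*(-475508))) + 30642*(-1/15790) = -30564/475508/5 - 15321/7895 = -30564*5/475508 - 15321/7895 = -38205/118877 - 15321/7895 = -2122942992/938533915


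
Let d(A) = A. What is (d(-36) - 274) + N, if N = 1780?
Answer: 1470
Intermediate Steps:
(d(-36) - 274) + N = (-36 - 274) + 1780 = -310 + 1780 = 1470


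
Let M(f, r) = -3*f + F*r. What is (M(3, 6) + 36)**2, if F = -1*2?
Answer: 225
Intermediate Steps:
F = -2
M(f, r) = -3*f - 2*r
(M(3, 6) + 36)**2 = ((-3*3 - 2*6) + 36)**2 = ((-9 - 12) + 36)**2 = (-21 + 36)**2 = 15**2 = 225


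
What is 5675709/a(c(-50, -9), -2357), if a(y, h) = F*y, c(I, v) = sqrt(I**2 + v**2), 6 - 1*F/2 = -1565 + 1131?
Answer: 5675709*sqrt(2581)/2271280 ≈ 126.95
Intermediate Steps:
F = 880 (F = 12 - 2*(-1565 + 1131) = 12 - 2*(-434) = 12 + 868 = 880)
a(y, h) = 880*y
5675709/a(c(-50, -9), -2357) = 5675709/((880*sqrt((-50)**2 + (-9)**2))) = 5675709/((880*sqrt(2500 + 81))) = 5675709/((880*sqrt(2581))) = 5675709*(sqrt(2581)/2271280) = 5675709*sqrt(2581)/2271280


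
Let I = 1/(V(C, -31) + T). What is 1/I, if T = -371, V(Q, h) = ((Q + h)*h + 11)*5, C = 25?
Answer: 614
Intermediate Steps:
V(Q, h) = 55 + 5*h*(Q + h) (V(Q, h) = (h*(Q + h) + 11)*5 = (11 + h*(Q + h))*5 = 55 + 5*h*(Q + h))
I = 1/614 (I = 1/((55 + 5*(-31)² + 5*25*(-31)) - 371) = 1/((55 + 5*961 - 3875) - 371) = 1/((55 + 4805 - 3875) - 371) = 1/(985 - 371) = 1/614 ≈ 0.0016287)
1/I = 1/(1/614) = 614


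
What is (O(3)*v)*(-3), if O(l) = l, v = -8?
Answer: 72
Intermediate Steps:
(O(3)*v)*(-3) = (3*(-8))*(-3) = -24*(-3) = 72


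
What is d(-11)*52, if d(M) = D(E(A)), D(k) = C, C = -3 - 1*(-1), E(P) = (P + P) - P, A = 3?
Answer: -104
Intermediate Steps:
E(P) = P (E(P) = 2*P - P = P)
C = -2 (C = -3 + 1 = -2)
D(k) = -2
d(M) = -2
d(-11)*52 = -2*52 = -104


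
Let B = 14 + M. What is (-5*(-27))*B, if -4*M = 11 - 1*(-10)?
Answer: 4725/4 ≈ 1181.3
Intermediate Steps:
M = -21/4 (M = -(11 - 1*(-10))/4 = -(11 + 10)/4 = -¼*21 = -21/4 ≈ -5.2500)
B = 35/4 (B = 14 - 21/4 = 35/4 ≈ 8.7500)
(-5*(-27))*B = -5*(-27)*(35/4) = 135*(35/4) = 4725/4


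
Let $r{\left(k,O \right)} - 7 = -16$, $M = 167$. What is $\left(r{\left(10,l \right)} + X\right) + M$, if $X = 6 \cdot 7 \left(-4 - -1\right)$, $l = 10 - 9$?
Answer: $32$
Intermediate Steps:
$l = 1$ ($l = 10 - 9 = 1$)
$r{\left(k,O \right)} = -9$ ($r{\left(k,O \right)} = 7 - 16 = -9$)
$X = -126$ ($X = 42 \left(-4 + 1\right) = 42 \left(-3\right) = -126$)
$\left(r{\left(10,l \right)} + X\right) + M = \left(-9 - 126\right) + 167 = -135 + 167 = 32$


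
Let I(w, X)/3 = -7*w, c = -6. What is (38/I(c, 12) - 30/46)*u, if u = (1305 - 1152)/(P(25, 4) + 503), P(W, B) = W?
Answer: -2159/21252 ≈ -0.10159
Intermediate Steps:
I(w, X) = -21*w (I(w, X) = 3*(-7*w) = -21*w)
u = 51/176 (u = (1305 - 1152)/(25 + 503) = 153/528 = 153*(1/528) = 51/176 ≈ 0.28977)
(38/I(c, 12) - 30/46)*u = (38/((-21*(-6))) - 30/46)*(51/176) = (38/126 - 30*1/46)*(51/176) = (38*(1/126) - 15/23)*(51/176) = (19/63 - 15/23)*(51/176) = -508/1449*51/176 = -2159/21252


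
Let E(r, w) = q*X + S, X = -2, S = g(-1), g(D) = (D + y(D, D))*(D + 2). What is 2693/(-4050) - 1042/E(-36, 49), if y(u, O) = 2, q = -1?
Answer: -1409393/4050 ≈ -348.00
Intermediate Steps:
g(D) = (2 + D)² (g(D) = (D + 2)*(D + 2) = (2 + D)*(2 + D) = (2 + D)²)
S = 1 (S = 4 + (-1)² + 4*(-1) = 4 + 1 - 4 = 1)
E(r, w) = 3 (E(r, w) = -1*(-2) + 1 = 2 + 1 = 3)
2693/(-4050) - 1042/E(-36, 49) = 2693/(-4050) - 1042/3 = 2693*(-1/4050) - 1042*⅓ = -2693/4050 - 1042/3 = -1409393/4050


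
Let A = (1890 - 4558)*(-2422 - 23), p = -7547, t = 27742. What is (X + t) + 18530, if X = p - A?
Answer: -6484535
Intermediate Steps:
A = 6523260 (A = -2668*(-2445) = 6523260)
X = -6530807 (X = -7547 - 1*6523260 = -7547 - 6523260 = -6530807)
(X + t) + 18530 = (-6530807 + 27742) + 18530 = -6503065 + 18530 = -6484535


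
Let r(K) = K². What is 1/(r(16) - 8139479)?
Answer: -1/8139223 ≈ -1.2286e-7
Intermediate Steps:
1/(r(16) - 8139479) = 1/(16² - 8139479) = 1/(256 - 8139479) = 1/(-8139223) = -1/8139223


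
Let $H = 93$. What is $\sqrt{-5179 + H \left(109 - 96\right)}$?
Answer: $i \sqrt{3970} \approx 63.008 i$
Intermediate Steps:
$\sqrt{-5179 + H \left(109 - 96\right)} = \sqrt{-5179 + 93 \left(109 - 96\right)} = \sqrt{-5179 + 93 \cdot 13} = \sqrt{-5179 + 1209} = \sqrt{-3970} = i \sqrt{3970}$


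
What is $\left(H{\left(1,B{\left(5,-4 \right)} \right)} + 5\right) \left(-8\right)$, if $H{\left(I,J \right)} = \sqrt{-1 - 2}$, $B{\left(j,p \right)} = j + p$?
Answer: $-40 - 8 i \sqrt{3} \approx -40.0 - 13.856 i$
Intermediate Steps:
$H{\left(I,J \right)} = i \sqrt{3}$ ($H{\left(I,J \right)} = \sqrt{-3} = i \sqrt{3}$)
$\left(H{\left(1,B{\left(5,-4 \right)} \right)} + 5\right) \left(-8\right) = \left(i \sqrt{3} + 5\right) \left(-8\right) = \left(5 + i \sqrt{3}\right) \left(-8\right) = -40 - 8 i \sqrt{3}$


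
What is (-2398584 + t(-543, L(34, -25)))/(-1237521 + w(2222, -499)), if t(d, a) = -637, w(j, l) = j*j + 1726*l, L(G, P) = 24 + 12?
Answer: -2399221/2838489 ≈ -0.84525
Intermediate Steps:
L(G, P) = 36
w(j, l) = j² + 1726*l
(-2398584 + t(-543, L(34, -25)))/(-1237521 + w(2222, -499)) = (-2398584 - 637)/(-1237521 + (2222² + 1726*(-499))) = -2399221/(-1237521 + (4937284 - 861274)) = -2399221/(-1237521 + 4076010) = -2399221/2838489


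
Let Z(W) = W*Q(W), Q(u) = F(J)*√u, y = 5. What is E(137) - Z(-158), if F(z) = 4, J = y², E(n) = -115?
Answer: -115 + 632*I*√158 ≈ -115.0 + 7944.1*I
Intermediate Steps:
J = 25 (J = 5² = 25)
Q(u) = 4*√u
Z(W) = 4*W^(3/2) (Z(W) = W*(4*√W) = 4*W^(3/2))
E(137) - Z(-158) = -115 - 4*(-158)^(3/2) = -115 - 4*(-158*I*√158) = -115 - (-632)*I*√158 = -115 + 632*I*√158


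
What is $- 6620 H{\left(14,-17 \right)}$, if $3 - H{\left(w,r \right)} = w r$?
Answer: $-1595420$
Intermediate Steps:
$H{\left(w,r \right)} = 3 - r w$ ($H{\left(w,r \right)} = 3 - w r = 3 - r w$)
$- 6620 H{\left(14,-17 \right)} = - 6620 \left(3 - \left(-17\right) 14\right) = - 6620 \left(3 + 238\right) = \left(-6620\right) 241 = -1595420$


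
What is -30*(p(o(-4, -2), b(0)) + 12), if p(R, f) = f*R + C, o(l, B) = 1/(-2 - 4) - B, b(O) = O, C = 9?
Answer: -630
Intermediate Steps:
o(l, B) = -⅙ - B (o(l, B) = 1/(-6) - B = -⅙ - B)
p(R, f) = 9 + R*f (p(R, f) = f*R + 9 = R*f + 9 = 9 + R*f)
-30*(p(o(-4, -2), b(0)) + 12) = -30*((9 + (-⅙ - 1*(-2))*0) + 12) = -30*((9 + (-⅙ + 2)*0) + 12) = -30*((9 + (11/6)*0) + 12) = -30*((9 + 0) + 12) = -30*(9 + 12) = -30*21 = -630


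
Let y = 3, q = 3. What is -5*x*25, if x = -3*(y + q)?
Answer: 2250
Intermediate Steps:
x = -18 (x = -3*(3 + 3) = -3*6 = -18)
-5*x*25 = -5*(-18)*25 = 90*25 = 2250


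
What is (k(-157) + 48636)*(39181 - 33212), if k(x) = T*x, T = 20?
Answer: 271565624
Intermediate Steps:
k(x) = 20*x
(k(-157) + 48636)*(39181 - 33212) = (20*(-157) + 48636)*(39181 - 33212) = (-3140 + 48636)*5969 = 45496*5969 = 271565624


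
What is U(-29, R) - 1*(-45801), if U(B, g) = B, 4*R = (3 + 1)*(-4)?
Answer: 45772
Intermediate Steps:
R = -4 (R = ((3 + 1)*(-4))/4 = (4*(-4))/4 = (¼)*(-16) = -4)
U(-29, R) - 1*(-45801) = -29 - 1*(-45801) = -29 + 45801 = 45772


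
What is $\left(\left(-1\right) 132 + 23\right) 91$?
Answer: $-9919$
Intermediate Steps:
$\left(\left(-1\right) 132 + 23\right) 91 = \left(-132 + 23\right) 91 = \left(-109\right) 91 = -9919$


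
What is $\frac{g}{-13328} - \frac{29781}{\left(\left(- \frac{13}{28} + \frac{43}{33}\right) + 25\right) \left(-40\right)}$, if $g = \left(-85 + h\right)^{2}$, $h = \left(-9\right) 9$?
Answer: $\frac{10638724351}{397757500} \approx 26.747$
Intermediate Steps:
$h = -81$
$g = 27556$ ($g = \left(-85 - 81\right)^{2} = \left(-166\right)^{2} = 27556$)
$\frac{g}{-13328} - \frac{29781}{\left(\left(- \frac{13}{28} + \frac{43}{33}\right) + 25\right) \left(-40\right)} = \frac{27556}{-13328} - \frac{29781}{\left(\left(- \frac{13}{28} + \frac{43}{33}\right) + 25\right) \left(-40\right)} = 27556 \left(- \frac{1}{13328}\right) - \frac{29781}{\left(\left(\left(-13\right) \frac{1}{28} + 43 \cdot \frac{1}{33}\right) + 25\right) \left(-40\right)} = - \frac{6889}{3332} - \frac{29781}{\left(\left(- \frac{13}{28} + \frac{43}{33}\right) + 25\right) \left(-40\right)} = - \frac{6889}{3332} - \frac{29781}{\left(\frac{775}{924} + 25\right) \left(-40\right)} = - \frac{6889}{3332} - \frac{29781}{\frac{23875}{924} \left(-40\right)} = - \frac{6889}{3332} - \frac{29781}{- \frac{238750}{231}} = - \frac{6889}{3332} - - \frac{6879411}{238750} = - \frac{6889}{3332} + \frac{6879411}{238750} = \frac{10638724351}{397757500}$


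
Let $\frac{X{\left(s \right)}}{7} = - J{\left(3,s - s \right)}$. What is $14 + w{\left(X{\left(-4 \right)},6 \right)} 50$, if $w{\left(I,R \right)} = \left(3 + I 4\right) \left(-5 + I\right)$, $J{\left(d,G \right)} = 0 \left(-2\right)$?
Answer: $-736$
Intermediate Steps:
$J{\left(d,G \right)} = 0$
$X{\left(s \right)} = 0$ ($X{\left(s \right)} = 7 \left(\left(-1\right) 0\right) = 7 \cdot 0 = 0$)
$w{\left(I,R \right)} = \left(-5 + I\right) \left(3 + 4 I\right)$ ($w{\left(I,R \right)} = \left(3 + 4 I\right) \left(-5 + I\right) = \left(-5 + I\right) \left(3 + 4 I\right)$)
$14 + w{\left(X{\left(-4 \right)},6 \right)} 50 = 14 + \left(-15 - 0 + 4 \cdot 0^{2}\right) 50 = 14 + \left(-15 + 0 + 4 \cdot 0\right) 50 = 14 + \left(-15 + 0 + 0\right) 50 = 14 - 750 = -736$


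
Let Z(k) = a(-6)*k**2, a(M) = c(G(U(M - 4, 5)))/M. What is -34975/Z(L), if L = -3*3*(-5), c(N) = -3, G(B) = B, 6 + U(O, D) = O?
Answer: -2798/81 ≈ -34.543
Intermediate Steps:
U(O, D) = -6 + O
a(M) = -3/M
L = 45 (L = -9*(-5) = 45)
Z(k) = k**2/2 (Z(k) = (-3/(-6))*k**2 = (-3*(-1/6))*k**2 = k**2/2)
-34975/Z(L) = -34975/((1/2)*45**2) = -34975/((1/2)*2025) = -34975/2025/2 = -34975*2/2025 = -2798/81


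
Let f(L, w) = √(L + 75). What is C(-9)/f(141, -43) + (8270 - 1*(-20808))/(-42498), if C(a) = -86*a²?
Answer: -14539/21249 - 387*√6/2 ≈ -474.66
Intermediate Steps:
f(L, w) = √(75 + L)
C(-9)/f(141, -43) + (8270 - 1*(-20808))/(-42498) = (-86*(-9)²)/(√(75 + 141)) + (8270 - 1*(-20808))/(-42498) = (-86*81)/(√216) + (8270 + 20808)*(-1/42498) = -6966*√6/36 + 29078*(-1/42498) = -387*√6/2 - 14539/21249 = -14539/21249 - 387*√6/2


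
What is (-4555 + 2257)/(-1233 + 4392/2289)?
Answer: 584458/313105 ≈ 1.8667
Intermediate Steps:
(-4555 + 2257)/(-1233 + 4392/2289) = -2298/(-1233 + 4392*(1/2289)) = -2298/(-1233 + 1464/763) = -2298/(-939315/763) = -2298*(-763/939315) = 584458/313105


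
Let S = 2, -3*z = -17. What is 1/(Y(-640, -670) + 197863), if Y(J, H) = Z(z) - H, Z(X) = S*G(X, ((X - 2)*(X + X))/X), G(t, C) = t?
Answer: 3/595633 ≈ 5.0367e-6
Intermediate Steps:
z = 17/3 (z = -1/3*(-17) = 17/3 ≈ 5.6667)
Z(X) = 2*X
Y(J, H) = 34/3 - H (Y(J, H) = 2*(17/3) - H = 34/3 - H)
1/(Y(-640, -670) + 197863) = 1/((34/3 - 1*(-670)) + 197863) = 1/((34/3 + 670) + 197863) = 1/(2044/3 + 197863) = 1/(595633/3) = 3/595633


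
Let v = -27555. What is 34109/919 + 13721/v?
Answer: 927263896/25323045 ≈ 36.617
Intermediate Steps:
34109/919 + 13721/v = 34109/919 + 13721/(-27555) = 34109*(1/919) + 13721*(-1/27555) = 34109/919 - 13721/27555 = 927263896/25323045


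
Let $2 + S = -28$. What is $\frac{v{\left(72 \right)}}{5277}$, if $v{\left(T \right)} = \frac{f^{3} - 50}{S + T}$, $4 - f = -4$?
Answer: $\frac{11}{5277} \approx 0.0020845$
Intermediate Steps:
$S = -30$ ($S = -2 - 28 = -30$)
$f = 8$ ($f = 4 - -4 = 4 + 4 = 8$)
$v{\left(T \right)} = \frac{462}{-30 + T}$ ($v{\left(T \right)} = \frac{8^{3} - 50}{-30 + T} = \frac{512 - 50}{-30 + T} = \frac{462}{-30 + T}$)
$\frac{v{\left(72 \right)}}{5277} = \frac{462 \frac{1}{-30 + 72}}{5277} = \frac{462}{42} \cdot \frac{1}{5277} = 462 \cdot \frac{1}{42} \cdot \frac{1}{5277} = 11 \cdot \frac{1}{5277} = \frac{11}{5277}$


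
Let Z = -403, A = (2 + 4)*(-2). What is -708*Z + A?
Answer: 285312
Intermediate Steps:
A = -12 (A = 6*(-2) = -12)
-708*Z + A = -708*(-403) - 12 = 285324 - 12 = 285312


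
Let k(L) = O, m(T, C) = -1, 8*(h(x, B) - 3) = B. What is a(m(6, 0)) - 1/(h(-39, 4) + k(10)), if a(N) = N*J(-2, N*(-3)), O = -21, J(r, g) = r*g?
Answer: 212/35 ≈ 6.0571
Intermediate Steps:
J(r, g) = g*r
h(x, B) = 3 + B/8
k(L) = -21
a(N) = 6*N² (a(N) = N*((N*(-3))*(-2)) = N*(-3*N*(-2)) = N*(6*N) = 6*N²)
a(m(6, 0)) - 1/(h(-39, 4) + k(10)) = 6*(-1)² - 1/((3 + (⅛)*4) - 21) = 6*1 - 1/((3 + ½) - 21) = 6 - 1/(7/2 - 21) = 6 - 1/(-35/2) = 6 - 1*(-2/35) = 6 + 2/35 = 212/35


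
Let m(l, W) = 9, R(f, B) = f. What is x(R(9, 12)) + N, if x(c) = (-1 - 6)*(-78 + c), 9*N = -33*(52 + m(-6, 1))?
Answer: 778/3 ≈ 259.33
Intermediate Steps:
N = -671/3 (N = (-33*(52 + 9))/9 = (-33*61)/9 = (⅑)*(-2013) = -671/3 ≈ -223.67)
x(c) = 546 - 7*c (x(c) = -7*(-78 + c) = 546 - 7*c)
x(R(9, 12)) + N = (546 - 7*9) - 671/3 = (546 - 63) - 671/3 = 483 - 671/3 = 778/3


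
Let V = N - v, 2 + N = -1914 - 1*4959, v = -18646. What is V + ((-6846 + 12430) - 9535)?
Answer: 7820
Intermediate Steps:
N = -6875 (N = -2 + (-1914 - 1*4959) = -2 + (-1914 - 4959) = -2 - 6873 = -6875)
V = 11771 (V = -6875 - 1*(-18646) = -6875 + 18646 = 11771)
V + ((-6846 + 12430) - 9535) = 11771 + ((-6846 + 12430) - 9535) = 11771 + (5584 - 9535) = 11771 - 3951 = 7820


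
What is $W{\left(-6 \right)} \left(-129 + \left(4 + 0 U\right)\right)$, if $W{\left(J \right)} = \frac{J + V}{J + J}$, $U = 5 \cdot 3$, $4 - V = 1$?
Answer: $- \frac{125}{4} \approx -31.25$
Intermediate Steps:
$V = 3$ ($V = 4 - 1 = 3$)
$U = 15$
$W{\left(J \right)} = \frac{3 + J}{2 J}$ ($W{\left(J \right)} = \frac{J + 3}{J + J} = \frac{3 + J}{2 J}$)
$W{\left(-6 \right)} \left(-129 + \left(4 + 0 U\right)\right) = \frac{3 - 6}{2 \left(-6\right)} \left(-129 + \left(4 + 0 \cdot 15\right)\right) = \frac{1}{2} \left(- \frac{1}{6}\right) \left(-3\right) \left(-129 + \left(4 + 0\right)\right) = \frac{-129 + 4}{4} = \frac{1}{4} \left(-125\right) = - \frac{125}{4}$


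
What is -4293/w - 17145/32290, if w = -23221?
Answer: -51900615/149961218 ≈ -0.34609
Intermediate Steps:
-4293/w - 17145/32290 = -4293/(-23221) - 17145/32290 = -4293*(-1/23221) - 17145*1/32290 = 4293/23221 - 3429/6458 = -51900615/149961218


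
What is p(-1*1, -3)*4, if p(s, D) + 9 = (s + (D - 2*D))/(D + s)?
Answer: -38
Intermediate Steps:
p(s, D) = -9 + (s - D)/(D + s) (p(s, D) = -9 + (s + (D - 2*D))/(D + s) = -9 + (s - D)/(D + s))
p(-1*1, -3)*4 = (2*(-5*(-3) - (-4))/(-3 - 1*1))*4 = (2*(15 - 4*(-1))/(-3 - 1))*4 = (2*(15 + 4)/(-4))*4 = (2*(-1/4)*19)*4 = -19/2*4 = -38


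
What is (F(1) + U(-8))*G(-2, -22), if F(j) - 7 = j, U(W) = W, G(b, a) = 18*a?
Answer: 0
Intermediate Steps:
F(j) = 7 + j
(F(1) + U(-8))*G(-2, -22) = ((7 + 1) - 8)*(18*(-22)) = (8 - 8)*(-396) = 0*(-396) = 0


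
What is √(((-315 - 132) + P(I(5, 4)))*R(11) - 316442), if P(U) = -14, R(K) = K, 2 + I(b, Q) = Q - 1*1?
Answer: I*√321513 ≈ 567.02*I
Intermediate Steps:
I(b, Q) = -3 + Q (I(b, Q) = -2 + (Q - 1*1) = -2 + (Q - 1) = -2 + (-1 + Q) = -3 + Q)
√(((-315 - 132) + P(I(5, 4)))*R(11) - 316442) = √(((-315 - 132) - 14)*11 - 316442) = √((-447 - 14)*11 - 316442) = √(-461*11 - 316442) = √(-5071 - 316442) = √(-321513) = I*√321513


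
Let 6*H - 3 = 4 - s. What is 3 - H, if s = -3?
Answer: 4/3 ≈ 1.3333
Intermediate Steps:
H = 5/3 (H = 1/2 + (4 - 1*(-3))/6 = 1/2 + (4 + 3)/6 = 1/2 + (1/6)*7 = 1/2 + 7/6 = 5/3 ≈ 1.6667)
3 - H = 3 - 1*5/3 = 3 - 5/3 = 4/3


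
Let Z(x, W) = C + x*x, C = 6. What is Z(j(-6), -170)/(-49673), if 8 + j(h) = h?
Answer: -202/49673 ≈ -0.0040666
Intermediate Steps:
j(h) = -8 + h
Z(x, W) = 6 + x² (Z(x, W) = 6 + x*x = 6 + x²)
Z(j(-6), -170)/(-49673) = (6 + (-8 - 6)²)/(-49673) = (6 + (-14)²)*(-1/49673) = (6 + 196)*(-1/49673) = 202*(-1/49673) = -202/49673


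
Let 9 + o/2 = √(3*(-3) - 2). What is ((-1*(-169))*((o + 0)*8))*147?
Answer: -3577392 + 397488*I*√11 ≈ -3.5774e+6 + 1.3183e+6*I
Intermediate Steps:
o = -18 + 2*I*√11 (o = -18 + 2*√(3*(-3) - 2) = -18 + 2*√(-9 - 2) = -18 + 2*√(-11) = -18 + 2*(I*√11) = -18 + 2*I*√11 ≈ -18.0 + 6.6332*I)
((-1*(-169))*((o + 0)*8))*147 = ((-1*(-169))*(((-18 + 2*I*√11) + 0)*8))*147 = (169*((-18 + 2*I*√11)*8))*147 = (169*(-144 + 16*I*√11))*147 = (-24336 + 2704*I*√11)*147 = -3577392 + 397488*I*√11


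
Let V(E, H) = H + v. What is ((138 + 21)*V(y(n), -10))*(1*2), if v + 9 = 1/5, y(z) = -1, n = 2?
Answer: -29892/5 ≈ -5978.4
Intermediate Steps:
v = -44/5 (v = -9 + 1/5 = -44/5 ≈ -8.8000)
V(E, H) = -44/5 + H (V(E, H) = H - 44/5 = -44/5 + H)
((138 + 21)*V(y(n), -10))*(1*2) = ((138 + 21)*(-44/5 - 10))*(1*2) = (159*(-94/5))*2 = -14946/5*2 = -29892/5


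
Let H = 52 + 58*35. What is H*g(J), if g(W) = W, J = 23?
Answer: 47886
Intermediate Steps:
H = 2082 (H = 52 + 2030 = 2082)
H*g(J) = 2082*23 = 47886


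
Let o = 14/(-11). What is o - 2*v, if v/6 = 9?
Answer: -1202/11 ≈ -109.27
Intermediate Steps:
v = 54 (v = 6*9 = 54)
o = -14/11 (o = 14*(-1/11) = -14/11 ≈ -1.2727)
o - 2*v = -14/11 - 2*54 = -14/11 - 108 = -1202/11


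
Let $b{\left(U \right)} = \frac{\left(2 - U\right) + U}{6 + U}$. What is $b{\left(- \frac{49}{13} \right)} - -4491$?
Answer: $\frac{130265}{29} \approx 4491.9$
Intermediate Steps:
$b{\left(U \right)} = \frac{2}{6 + U}$
$b{\left(- \frac{49}{13} \right)} - -4491 = \frac{2}{6 - \frac{49}{13}} - -4491 = \frac{2}{6 - \frac{49}{13}} + 4491 = \frac{2}{\frac{29}{13}} + 4491 = 2 \cdot \frac{13}{29} + 4491 = \frac{26}{29} + 4491 = \frac{130265}{29}$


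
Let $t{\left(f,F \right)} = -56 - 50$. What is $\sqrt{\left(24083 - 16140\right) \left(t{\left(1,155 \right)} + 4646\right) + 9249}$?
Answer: $\sqrt{36070469} \approx 6005.9$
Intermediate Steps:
$t{\left(f,F \right)} = -106$
$\sqrt{\left(24083 - 16140\right) \left(t{\left(1,155 \right)} + 4646\right) + 9249} = \sqrt{\left(24083 - 16140\right) \left(-106 + 4646\right) + 9249} = \sqrt{7943 \cdot 4540 + 9249} = \sqrt{36061220 + 9249} = \sqrt{36070469}$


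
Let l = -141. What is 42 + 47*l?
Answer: -6585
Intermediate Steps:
42 + 47*l = 42 + 47*(-141) = 42 - 6627 = -6585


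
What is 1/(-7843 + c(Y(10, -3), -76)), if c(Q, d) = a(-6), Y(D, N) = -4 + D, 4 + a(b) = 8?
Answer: -1/7839 ≈ -0.00012757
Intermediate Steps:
a(b) = 4 (a(b) = -4 + 8 = 4)
c(Q, d) = 4
1/(-7843 + c(Y(10, -3), -76)) = 1/(-7843 + 4) = 1/(-7839) = -1/7839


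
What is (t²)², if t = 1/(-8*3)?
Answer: 1/331776 ≈ 3.0141e-6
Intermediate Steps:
t = -1/24 (t = 1/(-24) = -1/24 ≈ -0.041667)
(t²)² = ((-1/24)²)² = (1/576)² = 1/331776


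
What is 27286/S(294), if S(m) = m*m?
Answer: 1949/6174 ≈ 0.31568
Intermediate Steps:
S(m) = m**2
27286/S(294) = 27286/(294**2) = 27286/86436 = 27286*(1/86436) = 1949/6174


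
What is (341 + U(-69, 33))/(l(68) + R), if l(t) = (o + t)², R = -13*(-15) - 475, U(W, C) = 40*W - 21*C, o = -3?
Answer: -3112/3945 ≈ -0.78885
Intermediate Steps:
U(W, C) = -21*C + 40*W
R = -280 (R = 195 - 475 = -280)
l(t) = (-3 + t)²
(341 + U(-69, 33))/(l(68) + R) = (341 + (-21*33 + 40*(-69)))/((-3 + 68)² - 280) = (341 + (-693 - 2760))/(65² - 280) = (341 - 3453)/(4225 - 280) = -3112/3945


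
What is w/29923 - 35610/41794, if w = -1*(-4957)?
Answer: -429192586/625300931 ≈ -0.68638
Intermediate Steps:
w = 4957
w/29923 - 35610/41794 = 4957/29923 - 35610/41794 = 4957*(1/29923) - 35610*1/41794 = 4957/29923 - 17805/20897 = -429192586/625300931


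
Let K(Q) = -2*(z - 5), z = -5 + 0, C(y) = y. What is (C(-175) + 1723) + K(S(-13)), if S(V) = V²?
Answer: 1568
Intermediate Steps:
z = -5
K(Q) = 20 (K(Q) = -2*(-5 - 5) = -2*(-10) = 20)
(C(-175) + 1723) + K(S(-13)) = (-175 + 1723) + 20 = 1548 + 20 = 1568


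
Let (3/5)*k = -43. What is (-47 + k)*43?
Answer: -15308/3 ≈ -5102.7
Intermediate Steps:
k = -215/3 (k = (5/3)*(-43) = -215/3 ≈ -71.667)
(-47 + k)*43 = (-47 - 215/3)*43 = -356/3*43 = -15308/3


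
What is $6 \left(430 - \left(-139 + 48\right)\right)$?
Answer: $3126$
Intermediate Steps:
$6 \left(430 - \left(-139 + 48\right)\right) = 6 \left(430 - -91\right) = 6 \left(430 + 91\right) = 6 \cdot 521 = 3126$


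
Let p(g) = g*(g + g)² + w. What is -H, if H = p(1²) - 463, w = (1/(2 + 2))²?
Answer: 7343/16 ≈ 458.94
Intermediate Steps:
w = 1/16 (w = (1/4)² = (¼)² = 1/16 ≈ 0.062500)
p(g) = 1/16 + 4*g³ (p(g) = g*(g + g)² + 1/16 = g*(2*g)² + 1/16 = g*(4*g²) + 1/16 = 4*g³ + 1/16 = 1/16 + 4*g³)
H = -7343/16 (H = (1/16 + 4*(1²)³) - 463 = (1/16 + 4*1³) - 463 = (1/16 + 4*1) - 463 = (1/16 + 4) - 463 = 65/16 - 463 = -7343/16 ≈ -458.94)
-H = -1*(-7343/16) = 7343/16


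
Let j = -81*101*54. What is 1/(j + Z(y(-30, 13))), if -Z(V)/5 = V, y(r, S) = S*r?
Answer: -1/439824 ≈ -2.2736e-6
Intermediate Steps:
Z(V) = -5*V
j = -441774 (j = -8181*54 = -441774)
1/(j + Z(y(-30, 13))) = 1/(-441774 - 65*(-30)) = 1/(-441774 - 5*(-390)) = 1/(-441774 + 1950) = 1/(-439824) = -1/439824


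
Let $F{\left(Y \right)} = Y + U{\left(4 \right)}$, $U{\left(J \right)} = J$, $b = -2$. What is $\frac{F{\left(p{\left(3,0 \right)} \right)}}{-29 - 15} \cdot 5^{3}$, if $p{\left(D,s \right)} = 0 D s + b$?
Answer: $- \frac{125}{22} \approx -5.6818$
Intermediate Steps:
$p{\left(D,s \right)} = -2$ ($p{\left(D,s \right)} = 0 D s - 2 = 0 s - 2 = 0 - 2 = -2$)
$F{\left(Y \right)} = 4 + Y$ ($F{\left(Y \right)} = Y + 4 = 4 + Y$)
$\frac{F{\left(p{\left(3,0 \right)} \right)}}{-29 - 15} \cdot 5^{3} = \frac{4 - 2}{-29 - 15} \cdot 5^{3} = \frac{2}{-44} \cdot 125 = 2 \left(- \frac{1}{44}\right) 125 = \left(- \frac{1}{22}\right) 125 = - \frac{125}{22}$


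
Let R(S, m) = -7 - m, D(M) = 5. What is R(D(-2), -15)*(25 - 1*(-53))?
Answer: 624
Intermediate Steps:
R(D(-2), -15)*(25 - 1*(-53)) = (-7 - 1*(-15))*(25 - 1*(-53)) = (-7 + 15)*(25 + 53) = 8*78 = 624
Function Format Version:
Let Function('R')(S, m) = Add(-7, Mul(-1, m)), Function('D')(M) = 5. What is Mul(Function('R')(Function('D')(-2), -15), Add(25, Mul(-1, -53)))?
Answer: 624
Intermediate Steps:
Mul(Function('R')(Function('D')(-2), -15), Add(25, Mul(-1, -53))) = Mul(Add(-7, Mul(-1, -15)), Add(25, Mul(-1, -53))) = Mul(Add(-7, 15), Add(25, 53)) = Mul(8, 78) = 624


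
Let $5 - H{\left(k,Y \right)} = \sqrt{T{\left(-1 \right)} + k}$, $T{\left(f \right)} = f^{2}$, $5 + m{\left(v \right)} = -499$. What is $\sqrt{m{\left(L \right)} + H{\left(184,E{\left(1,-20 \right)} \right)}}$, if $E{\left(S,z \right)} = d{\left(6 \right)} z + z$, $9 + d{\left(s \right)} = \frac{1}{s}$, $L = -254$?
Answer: $\sqrt{-499 - \sqrt{185}} \approx 22.641 i$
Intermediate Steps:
$d{\left(s \right)} = -9 + \frac{1}{s}$
$m{\left(v \right)} = -504$ ($m{\left(v \right)} = -5 - 499 = -504$)
$E{\left(S,z \right)} = - \frac{47 z}{6}$ ($E{\left(S,z \right)} = \left(-9 + \frac{1}{6}\right) z + z = - \frac{53 z}{6} + z = - \frac{47 z}{6}$)
$H{\left(k,Y \right)} = 5 - \sqrt{1 + k}$ ($H{\left(k,Y \right)} = 5 - \sqrt{\left(-1\right)^{2} + k} = 5 - \sqrt{1 + k}$)
$\sqrt{m{\left(L \right)} + H{\left(184,E{\left(1,-20 \right)} \right)}} = \sqrt{-504 + \left(5 - \sqrt{1 + 184}\right)} = \sqrt{-504 + \left(5 - \sqrt{185}\right)} = \sqrt{-499 - \sqrt{185}}$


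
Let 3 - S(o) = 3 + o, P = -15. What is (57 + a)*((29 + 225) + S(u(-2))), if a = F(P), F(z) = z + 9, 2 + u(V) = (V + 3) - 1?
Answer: 13056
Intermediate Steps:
u(V) = V (u(V) = -2 + ((V + 3) - 1) = -2 + ((3 + V) - 1) = -2 + (2 + V) = V)
F(z) = 9 + z
S(o) = -o (S(o) = 3 - (3 + o) = 3 + (-3 - o) = -o)
a = -6 (a = 9 - 15 = -6)
(57 + a)*((29 + 225) + S(u(-2))) = (57 - 6)*((29 + 225) - 1*(-2)) = 51*(254 + 2) = 51*256 = 13056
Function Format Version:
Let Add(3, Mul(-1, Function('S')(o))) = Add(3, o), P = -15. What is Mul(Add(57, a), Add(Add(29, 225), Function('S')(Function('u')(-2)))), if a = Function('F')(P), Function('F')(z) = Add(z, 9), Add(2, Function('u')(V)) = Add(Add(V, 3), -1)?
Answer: 13056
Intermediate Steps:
Function('u')(V) = V (Function('u')(V) = Add(-2, Add(Add(V, 3), -1)) = Add(-2, Add(Add(3, V), -1)) = Add(-2, Add(2, V)) = V)
Function('F')(z) = Add(9, z)
Function('S')(o) = Mul(-1, o) (Function('S')(o) = Add(3, Mul(-1, Add(3, o))) = Add(3, Add(-3, Mul(-1, o))) = Mul(-1, o))
a = -6 (a = Add(9, -15) = -6)
Mul(Add(57, a), Add(Add(29, 225), Function('S')(Function('u')(-2)))) = Mul(Add(57, -6), Add(Add(29, 225), Mul(-1, -2))) = Mul(51, Add(254, 2)) = Mul(51, 256) = 13056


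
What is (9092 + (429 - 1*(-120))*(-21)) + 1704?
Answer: -733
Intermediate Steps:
(9092 + (429 - 1*(-120))*(-21)) + 1704 = (9092 + (429 + 120)*(-21)) + 1704 = (9092 + 549*(-21)) + 1704 = (9092 - 11529) + 1704 = -2437 + 1704 = -733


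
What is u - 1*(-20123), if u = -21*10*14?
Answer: 17183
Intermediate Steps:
u = -2940 (u = -210*14 = -2940)
u - 1*(-20123) = -2940 - 1*(-20123) = -2940 + 20123 = 17183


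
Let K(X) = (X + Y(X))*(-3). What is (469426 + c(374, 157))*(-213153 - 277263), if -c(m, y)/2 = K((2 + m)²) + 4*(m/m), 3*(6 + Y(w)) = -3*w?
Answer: -230192442912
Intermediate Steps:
Y(w) = -6 - w (Y(w) = -6 + (-3*w)/3 = -6 - w)
K(X) = 18 (K(X) = (X + (-6 - X))*(-3) = -6*(-3) = 18)
c(m, y) = -44 (c(m, y) = -2*(18 + 4*(m/m)) = -2*(18 + 4*1) = -2*(18 + 4) = -2*22 = -44)
(469426 + c(374, 157))*(-213153 - 277263) = (469426 - 44)*(-213153 - 277263) = 469382*(-490416) = -230192442912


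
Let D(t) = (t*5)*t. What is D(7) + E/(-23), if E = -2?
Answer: 5637/23 ≈ 245.09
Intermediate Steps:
D(t) = 5*t**2 (D(t) = (5*t)*t = 5*t**2)
D(7) + E/(-23) = 5*7**2 - 2/(-23) = 5*49 - 2*(-1/23) = 245 + 2/23 = 5637/23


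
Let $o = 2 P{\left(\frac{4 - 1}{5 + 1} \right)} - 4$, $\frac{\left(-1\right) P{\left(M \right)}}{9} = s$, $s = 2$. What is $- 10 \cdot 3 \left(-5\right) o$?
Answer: $-6000$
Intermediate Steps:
$P{\left(M \right)} = -18$ ($P{\left(M \right)} = \left(-9\right) 2 = -18$)
$o = -40$ ($o = 2 \left(-18\right) - 4 = -36 - 4 = -40$)
$- 10 \cdot 3 \left(-5\right) o = - 10 \cdot 3 \left(-5\right) \left(-40\right) = \left(-10\right) \left(-15\right) \left(-40\right) = 150 \left(-40\right) = -6000$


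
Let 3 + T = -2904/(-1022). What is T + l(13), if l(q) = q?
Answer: 6562/511 ≈ 12.841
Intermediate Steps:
T = -81/511 (T = -3 - 2904/(-1022) = -3 - 2904*(-1/1022) = -3 + 1452/511 = -81/511 ≈ -0.15851)
T + l(13) = -81/511 + 13 = 6562/511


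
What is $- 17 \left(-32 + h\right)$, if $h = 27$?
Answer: $85$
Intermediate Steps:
$- 17 \left(-32 + h\right) = - 17 \left(-32 + 27\right) = \left(-17\right) \left(-5\right) = 85$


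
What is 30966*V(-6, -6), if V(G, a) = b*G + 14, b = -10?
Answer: 2291484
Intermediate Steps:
V(G, a) = 14 - 10*G (V(G, a) = -10*G + 14 = 14 - 10*G)
30966*V(-6, -6) = 30966*(14 - 10*(-6)) = 30966*(14 + 60) = 30966*74 = 2291484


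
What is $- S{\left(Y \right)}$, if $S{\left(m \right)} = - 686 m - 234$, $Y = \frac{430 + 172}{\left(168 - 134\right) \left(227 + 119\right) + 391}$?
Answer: $\frac{3257242}{12155} \approx 267.98$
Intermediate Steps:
$Y = \frac{602}{12155}$ ($Y = \frac{602}{34 \cdot 346 + 391} = \frac{602}{11764 + 391} = \frac{602}{12155} \approx 0.049527$)
$S{\left(m \right)} = -234 - 686 m$
$- S{\left(Y \right)} = - (-234 - \frac{412972}{12155}) = \left(-1\right) \left(- \frac{3257242}{12155}\right) = \frac{3257242}{12155}$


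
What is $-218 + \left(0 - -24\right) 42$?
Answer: $790$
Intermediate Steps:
$-218 + \left(0 - -24\right) 42 = -218 + \left(0 + 24\right) 42 = -218 + 24 \cdot 42 = -218 + 1008 = 790$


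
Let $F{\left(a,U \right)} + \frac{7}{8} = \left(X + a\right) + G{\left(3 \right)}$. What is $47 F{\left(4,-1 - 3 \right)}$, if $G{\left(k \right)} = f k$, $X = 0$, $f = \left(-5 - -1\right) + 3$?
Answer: $\frac{47}{8} \approx 5.875$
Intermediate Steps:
$f = -1$ ($f = \left(-5 + 1\right) + 3 = -4 + 3 = -1$)
$G{\left(k \right)} = - k$
$F{\left(a,U \right)} = - \frac{31}{8} + a$ ($F{\left(a,U \right)} = - \frac{7}{8} + \left(\left(0 + a\right) - 3\right) = - \frac{7}{8} + \left(a - 3\right) = - \frac{7}{8} + \left(-3 + a\right) = - \frac{31}{8} + a$)
$47 F{\left(4,-1 - 3 \right)} = 47 \left(- \frac{31}{8} + 4\right) = 47 \cdot \frac{1}{8} = \frac{47}{8}$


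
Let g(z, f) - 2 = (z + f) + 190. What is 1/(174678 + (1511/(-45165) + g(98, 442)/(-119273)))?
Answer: 5386965045/940984066848227 ≈ 5.7248e-6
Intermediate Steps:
g(z, f) = 192 + f + z (g(z, f) = 2 + ((z + f) + 190) = 2 + ((f + z) + 190) = 2 + (190 + f + z) = 192 + f + z)
1/(174678 + (1511/(-45165) + g(98, 442)/(-119273))) = 1/(174678 + (1511/(-45165) + (192 + 442 + 98)/(-119273))) = 1/(174678 + (1511*(-1/45165) + 732*(-1/119273))) = 1/(174678 + (-1511/45165 - 732/119273)) = 1/(174678 - 213282283/5386965045) = 1/(940984066848227/5386965045) = 5386965045/940984066848227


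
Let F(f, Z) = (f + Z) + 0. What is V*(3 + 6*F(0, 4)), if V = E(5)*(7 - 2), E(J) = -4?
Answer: -540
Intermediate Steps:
F(f, Z) = Z + f (F(f, Z) = (Z + f) + 0 = Z + f)
V = -20 (V = -4*(7 - 2) = -4*5 = -20)
V*(3 + 6*F(0, 4)) = -20*(3 + 6*(4 + 0)) = -20*(3 + 6*4) = -20*(3 + 24) = -20*27 = -540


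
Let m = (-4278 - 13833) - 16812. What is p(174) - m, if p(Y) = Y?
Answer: 35097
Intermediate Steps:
m = -34923 (m = -18111 - 16812 = -34923)
p(174) - m = 174 - 1*(-34923) = 174 + 34923 = 35097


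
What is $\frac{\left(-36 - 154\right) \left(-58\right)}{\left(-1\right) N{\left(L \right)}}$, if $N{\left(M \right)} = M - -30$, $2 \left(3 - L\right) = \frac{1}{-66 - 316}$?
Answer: $- \frac{443120}{1327} \approx -333.93$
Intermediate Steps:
$L = \frac{2293}{764}$ ($L = 3 - \frac{1}{2 \left(-66 - 316\right)} = 3 - \frac{1}{2 \left(-382\right)} = 3 - - \frac{1}{764} = 3 + \frac{1}{764} = \frac{2293}{764} \approx 3.0013$)
$N{\left(M \right)} = 30 + M$ ($N{\left(M \right)} = M + 30 = 30 + M$)
$\frac{\left(-36 - 154\right) \left(-58\right)}{\left(-1\right) N{\left(L \right)}} = \frac{\left(-36 - 154\right) \left(-58\right)}{\left(-1\right) \left(30 + \frac{2293}{764}\right)} = \frac{\left(-190\right) \left(-58\right)}{\left(-1\right) \frac{25213}{764}} = \frac{11020}{- \frac{25213}{764}} = 11020 \left(- \frac{764}{25213}\right) = - \frac{443120}{1327}$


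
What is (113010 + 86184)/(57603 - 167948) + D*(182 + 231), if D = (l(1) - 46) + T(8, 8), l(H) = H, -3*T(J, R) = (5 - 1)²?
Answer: -6882042817/331035 ≈ -20789.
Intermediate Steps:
T(J, R) = -16/3 (T(J, R) = -(5 - 1)²/3 = -⅓*4² = -⅓*16 = -16/3)
D = -151/3 (D = (1 - 46) - 16/3 = -45 - 16/3 = -151/3 ≈ -50.333)
(113010 + 86184)/(57603 - 167948) + D*(182 + 231) = (113010 + 86184)/(57603 - 167948) - 151*(182 + 231)/3 = 199194/(-110345) - 151/3*413 = 199194*(-1/110345) - 62363/3 = -199194/110345 - 62363/3 = -6882042817/331035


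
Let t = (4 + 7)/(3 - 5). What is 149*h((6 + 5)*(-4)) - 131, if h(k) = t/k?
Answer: -899/8 ≈ -112.38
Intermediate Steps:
t = -11/2 (t = 11/(-2) = 11*(-½) = -11/2 ≈ -5.5000)
h(k) = -11/(2*k)
149*h((6 + 5)*(-4)) - 131 = 149*(-11*(-1/(4*(6 + 5)))/2) - 131 = 149*(-11/(2*(11*(-4)))) - 131 = 149*(-11/2/(-44)) - 131 = 149*(-11/2*(-1/44)) - 131 = 149*(⅛) - 131 = 149/8 - 131 = -899/8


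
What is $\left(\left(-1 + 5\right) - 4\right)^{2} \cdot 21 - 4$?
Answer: $-4$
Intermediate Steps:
$\left(\left(-1 + 5\right) - 4\right)^{2} \cdot 21 - 4 = \left(4 - 4\right)^{2} \cdot 21 - 4 = 0^{2} \cdot 21 - 4 = 0 \cdot 21 - 4 = 0 - 4 = -4$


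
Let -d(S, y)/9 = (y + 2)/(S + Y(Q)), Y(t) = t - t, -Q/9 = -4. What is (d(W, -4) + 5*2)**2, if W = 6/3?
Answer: 361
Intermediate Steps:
Q = 36 (Q = -9*(-4) = 36)
W = 2 (W = 6*(1/3) = 2)
Y(t) = 0
d(S, y) = -9*(2 + y)/S (d(S, y) = -9*(y + 2)/(S + 0) = -9*(2 + y)/S)
(d(W, -4) + 5*2)**2 = (9*(-2 - 1*(-4))/2 + 5*2)**2 = (9*(1/2)*(-2 + 4) + 10)**2 = (9*(1/2)*2 + 10)**2 = (9 + 10)**2 = 19**2 = 361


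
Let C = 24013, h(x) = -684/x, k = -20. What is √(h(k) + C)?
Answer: 2*√150295/5 ≈ 155.07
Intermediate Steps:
√(h(k) + C) = √(-684/(-20) + 24013) = √(-684*(-1/20) + 24013) = √(171/5 + 24013) = √(120236/5) = 2*√150295/5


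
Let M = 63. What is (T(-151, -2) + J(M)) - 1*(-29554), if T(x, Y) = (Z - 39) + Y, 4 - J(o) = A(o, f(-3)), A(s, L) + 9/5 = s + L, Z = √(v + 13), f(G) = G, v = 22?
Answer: 147294/5 + √35 ≈ 29465.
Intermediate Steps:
Z = √35 (Z = √(22 + 13) = √35 ≈ 5.9161)
A(s, L) = -9/5 + L + s (A(s, L) = -9/5 + (s + L) = -9/5 + (L + s) = -9/5 + L + s)
J(o) = 44/5 - o (J(o) = 4 - (-9/5 - 3 + o) = 4 - (-24/5 + o) = 4 + (24/5 - o) = 44/5 - o)
T(x, Y) = -39 + Y + √35 (T(x, Y) = (√35 - 39) + Y = (-39 + √35) + Y = -39 + Y + √35)
(T(-151, -2) + J(M)) - 1*(-29554) = ((-39 - 2 + √35) + (44/5 - 1*63)) - 1*(-29554) = ((-41 + √35) + (44/5 - 63)) + 29554 = ((-41 + √35) - 271/5) + 29554 = (-476/5 + √35) + 29554 = 147294/5 + √35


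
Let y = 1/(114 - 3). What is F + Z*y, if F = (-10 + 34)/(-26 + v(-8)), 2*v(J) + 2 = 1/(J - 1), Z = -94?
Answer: -93730/54057 ≈ -1.7339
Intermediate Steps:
v(J) = -1 + 1/(2*(-1 + J)) (v(J) = -1 + 1/(2*(J - 1)) = -1 + 1/(2*(-1 + J)))
y = 1/111 ≈ 0.0090090
F = -432/487 (F = (-10 + 34)/(-26 + (3/2 - 1*(-8))/(-1 - 8)) = 24/(-26 + (3/2 + 8)/(-9)) = 24/(-26 - ⅑*19/2) = 24/(-26 - 19/18) = 24/(-487/18) = 24*(-18/487) = -432/487 ≈ -0.88706)
F + Z*y = -432/487 - 94*1/111 = -432/487 - 94/111 = -93730/54057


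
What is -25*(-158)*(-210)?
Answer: -829500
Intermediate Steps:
-25*(-158)*(-210) = 3950*(-210) = -829500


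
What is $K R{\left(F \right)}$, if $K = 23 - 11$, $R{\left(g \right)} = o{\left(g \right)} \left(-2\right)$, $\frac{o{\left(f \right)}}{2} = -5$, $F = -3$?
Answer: $240$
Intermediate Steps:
$o{\left(f \right)} = -10$ ($o{\left(f \right)} = 2 \left(-5\right) = -10$)
$R{\left(g \right)} = 20$ ($R{\left(g \right)} = \left(-10\right) \left(-2\right) = 20$)
$K = 12$
$K R{\left(F \right)} = 12 \cdot 20 = 240$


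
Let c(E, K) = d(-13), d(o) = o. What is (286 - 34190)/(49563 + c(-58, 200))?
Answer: -16952/24775 ≈ -0.68424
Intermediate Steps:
c(E, K) = -13
(286 - 34190)/(49563 + c(-58, 200)) = (286 - 34190)/(49563 - 13) = -33904/49550 = -33904*1/49550 = -16952/24775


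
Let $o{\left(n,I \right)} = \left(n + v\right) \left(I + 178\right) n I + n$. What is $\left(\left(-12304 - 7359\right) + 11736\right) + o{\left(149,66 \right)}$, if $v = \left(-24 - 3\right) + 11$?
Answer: $319125190$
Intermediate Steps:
$v = -16$ ($v = -27 + 11 = -16$)
$o{\left(n,I \right)} = n + I n \left(-16 + n\right) \left(178 + I\right)$ ($o{\left(n,I \right)} = \left(n - 16\right) \left(I + 178\right) n I + n = \left(-16 + n\right) \left(178 + I\right) n I + n = n \left(-16 + n\right) \left(178 + I\right) I + n = I n \left(-16 + n\right) \left(178 + I\right) + n = n + I n \left(-16 + n\right) \left(178 + I\right)$)
$\left(\left(-12304 - 7359\right) + 11736\right) + o{\left(149,66 \right)} = \left(\left(-12304 - 7359\right) + 11736\right) + 149 \left(1 - 187968 - 16 \cdot 66^{2} + 149 \cdot 66^{2} + 178 \cdot 66 \cdot 149\right) = \left(-19663 + 11736\right) + 149 \left(1 - 187968 - 69696 + 149 \cdot 4356 + 1750452\right) = -7927 + 149 \left(1 - 187968 - 69696 + 649044 + 1750452\right) = -7927 + 149 \cdot 2141833 = -7927 + 319133117 = 319125190$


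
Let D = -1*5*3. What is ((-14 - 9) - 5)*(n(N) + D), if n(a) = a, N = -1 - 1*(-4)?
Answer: 336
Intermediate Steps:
D = -15 (D = -5*3 = -15)
N = 3 (N = -1 + 4 = 3)
((-14 - 9) - 5)*(n(N) + D) = ((-14 - 9) - 5)*(3 - 15) = (-23 - 5)*(-12) = -28*(-12) = 336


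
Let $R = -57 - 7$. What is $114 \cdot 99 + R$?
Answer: $11222$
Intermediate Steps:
$R = -64$ ($R = -57 - 7 = -64$)
$114 \cdot 99 + R = 114 \cdot 99 - 64 = 11286 - 64 = 11222$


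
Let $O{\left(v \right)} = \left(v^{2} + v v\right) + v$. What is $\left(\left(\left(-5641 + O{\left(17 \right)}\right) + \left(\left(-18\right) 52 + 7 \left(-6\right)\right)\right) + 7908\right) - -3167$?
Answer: $5051$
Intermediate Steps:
$O{\left(v \right)} = v + 2 v^{2}$ ($O{\left(v \right)} = \left(v^{2} + v^{2}\right) + v = 2 v^{2} + v = v + 2 v^{2}$)
$\left(\left(\left(-5641 + O{\left(17 \right)}\right) + \left(\left(-18\right) 52 + 7 \left(-6\right)\right)\right) + 7908\right) - -3167 = \left(\left(\left(-5641 + 17 \left(1 + 2 \cdot 17\right)\right) + \left(\left(-18\right) 52 + 7 \left(-6\right)\right)\right) + 7908\right) - -3167 = \left(\left(\left(-5641 + 17 \left(1 + 34\right)\right) - 978\right) + 7908\right) + 3167 = \left(\left(\left(-5641 + 17 \cdot 35\right) - 978\right) + 7908\right) + 3167 = \left(\left(\left(-5641 + 595\right) - 978\right) + 7908\right) + 3167 = \left(\left(-5046 - 978\right) + 7908\right) + 3167 = \left(-6024 + 7908\right) + 3167 = 1884 + 3167 = 5051$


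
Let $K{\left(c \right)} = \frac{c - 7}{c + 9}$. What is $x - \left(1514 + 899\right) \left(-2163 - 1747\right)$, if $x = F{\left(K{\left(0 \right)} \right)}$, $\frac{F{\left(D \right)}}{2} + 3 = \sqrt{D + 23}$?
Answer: $9434824 + \frac{20 \sqrt{2}}{3} \approx 9.4348 \cdot 10^{6}$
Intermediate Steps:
$K{\left(c \right)} = \frac{-7 + c}{9 + c}$
$F{\left(D \right)} = -6 + 2 \sqrt{23 + D}$ ($F{\left(D \right)} = -6 + 2 \sqrt{D + 23} = -6 + 2 \sqrt{23 + D}$)
$x = -6 + \frac{20 \sqrt{2}}{3}$ ($x = -6 + 2 \sqrt{23 + \frac{-7 + 0}{9 + 0}} = -6 + 2 \sqrt{23 + \frac{1}{9} \left(-7\right)} = -6 + 2 \sqrt{23 - \frac{7}{9}} = -6 + 2 \sqrt{\frac{200}{9}} = -6 + 2 \frac{10 \sqrt{2}}{3} = -6 + \frac{20 \sqrt{2}}{3} \approx 3.4281$)
$x - \left(1514 + 899\right) \left(-2163 - 1747\right) = \left(-6 + \frac{20 \sqrt{2}}{3}\right) - \left(1514 + 899\right) \left(-2163 - 1747\right) = \left(-6 + \frac{20 \sqrt{2}}{3}\right) - 2413 \left(-3910\right) = \left(-6 + \frac{20 \sqrt{2}}{3}\right) - -9434830 = \left(-6 + \frac{20 \sqrt{2}}{3}\right) + 9434830 = 9434824 + \frac{20 \sqrt{2}}{3}$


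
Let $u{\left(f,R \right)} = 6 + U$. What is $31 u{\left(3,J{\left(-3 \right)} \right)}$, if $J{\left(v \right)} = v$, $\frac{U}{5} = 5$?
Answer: $961$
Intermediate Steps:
$U = 25$ ($U = 5 \cdot 5 = 25$)
$u{\left(f,R \right)} = 31$ ($u{\left(f,R \right)} = 6 + 25 = 31$)
$31 u{\left(3,J{\left(-3 \right)} \right)} = 31 \cdot 31 = 961$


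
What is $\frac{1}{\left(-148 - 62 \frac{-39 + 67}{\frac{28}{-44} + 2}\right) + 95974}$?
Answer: $\frac{15}{1418294} \approx 1.0576 \cdot 10^{-5}$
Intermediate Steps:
$\frac{1}{\left(-148 - 62 \frac{-39 + 67}{\frac{28}{-44} + 2}\right) + 95974} = \frac{1}{\left(-148 - 62 \frac{28}{28 \left(- \frac{1}{44}\right) + 2}\right) + 95974} = \frac{1}{\left(-148 - 62 \frac{28}{- \frac{7}{11} + 2}\right) + 95974} = \frac{1}{\left(-148 - 62 \frac{28}{\frac{15}{11}}\right) + 95974} = \frac{1}{\left(-148 - 62 \cdot 28 \cdot \frac{11}{15}\right) + 95974} = \frac{1}{\left(-148 - \frac{19096}{15}\right) + 95974} = \frac{1}{- \frac{21316}{15} + 95974} = \frac{1}{\frac{1418294}{15}} = \frac{15}{1418294}$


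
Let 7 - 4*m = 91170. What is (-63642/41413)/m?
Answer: 254568/3775333319 ≈ 6.7429e-5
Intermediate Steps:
m = -91163/4 (m = 7/4 - ¼*91170 = 7/4 - 45585/2 = -91163/4 ≈ -22791.)
(-63642/41413)/m = (-63642/41413)/(-91163/4) = -63642*1/41413*(-4/91163) = -63642/41413*(-4/91163) = 254568/3775333319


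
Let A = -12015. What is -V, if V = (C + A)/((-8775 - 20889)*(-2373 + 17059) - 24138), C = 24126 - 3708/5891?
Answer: 23780731/855509953674 ≈ 2.7797e-5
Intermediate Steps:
C = 142122558/5891 (C = 24126 - 3708/5891 = 142122558/5891 ≈ 24125.)
V = -23780731/855509953674 (V = (142122558/5891 - 12015)/((-8775 - 20889)*(-2373 + 17059) - 24138) = 71342193/(5891*(-29664*14686 - 24138)) = 71342193/(5891*(-435645504 - 24138)) = (71342193/5891)/(-435669642) = (71342193/5891)*(-1/435669642) = -23780731/855509953674 ≈ -2.7797e-5)
-V = -1*(-23780731/855509953674) = 23780731/855509953674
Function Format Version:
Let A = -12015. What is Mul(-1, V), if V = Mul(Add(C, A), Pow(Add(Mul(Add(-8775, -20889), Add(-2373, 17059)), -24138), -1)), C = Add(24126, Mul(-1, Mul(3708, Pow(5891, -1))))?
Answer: Rational(23780731, 855509953674) ≈ 2.7797e-5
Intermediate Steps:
C = Rational(142122558, 5891) (C = Add(24126, Mul(-1, Mul(3708, Rational(1, 5891)))) = Add(24126, Mul(-1, Rational(3708, 5891))) = Add(24126, Rational(-3708, 5891)) = Rational(142122558, 5891) ≈ 24125.)
V = Rational(-23780731, 855509953674) (V = Mul(Add(Rational(142122558, 5891), -12015), Pow(Add(Mul(Add(-8775, -20889), Add(-2373, 17059)), -24138), -1)) = Mul(Rational(71342193, 5891), Pow(Add(Mul(-29664, 14686), -24138), -1)) = Mul(Rational(71342193, 5891), Pow(Add(-435645504, -24138), -1)) = Mul(Rational(71342193, 5891), Pow(-435669642, -1)) = Mul(Rational(71342193, 5891), Rational(-1, 435669642)) = Rational(-23780731, 855509953674) ≈ -2.7797e-5)
Mul(-1, V) = Mul(-1, Rational(-23780731, 855509953674)) = Rational(23780731, 855509953674)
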